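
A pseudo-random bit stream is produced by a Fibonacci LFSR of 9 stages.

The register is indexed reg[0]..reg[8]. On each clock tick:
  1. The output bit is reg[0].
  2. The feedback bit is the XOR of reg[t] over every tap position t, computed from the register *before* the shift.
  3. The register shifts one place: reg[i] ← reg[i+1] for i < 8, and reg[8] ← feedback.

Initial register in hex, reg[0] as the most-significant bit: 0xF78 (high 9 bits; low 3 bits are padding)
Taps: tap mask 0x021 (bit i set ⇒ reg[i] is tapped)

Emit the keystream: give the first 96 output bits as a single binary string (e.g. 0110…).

111101111000001111111110000111101110000101100110110111101000011100110000100100010101110101111001

tick  register→output (feedback)
  0  111101111→1 (0)
  1  111011110→1 (0)
  2  110111100→1 (0)
  3  101111000→1 (0)
  4  011110000→0 (0)
  5  111100000→1 (1)
  6  111000001→1 (1)
  7  110000011→1 (1)
  8  100000111→1 (1)
  9  000001111→0 (1)
 10  000011111→0 (1)
 11  000111111→0 (1)
 12  001111111→0 (1)
 13  011111111→0 (1)
 14  111111111→1 (0)
 15  111111110→1 (0)
 16  111111100→1 (0)
 17  111111000→1 (0)
 18  111110000→1 (1)
 19  111100001→1 (1)
 20  111000011→1 (1)
 21  110000111→1 (1)
 22  100001111→1 (0)
 23  000011110→0 (1)
 24  000111101→0 (1)
 25  001111011→0 (1)
 26  011110111→0 (0)
 27  111101110→1 (0)
 28  111011100→1 (0)
 29  110111000→1 (0)
 30  101110000→1 (1)
 31  011100001→0 (0)
 32  111000010→1 (1)
 33  110000101→1 (1)
 34  100001011→1 (0)
 35  000010110→0 (0)
 36  000101100→0 (1)
 37  001011001→0 (1)
 38  010110011→0 (0)
 39  101100110→1 (1)
 40  011001101→0 (1)
 41  110011011→1 (0)
 42  100110110→1 (1)
 43  001101101→0 (1)
 44  011011011→0 (1)
 45  110110111→1 (1)
 46  101101111→1 (0)
 47  011011110→0 (1)
 48  110111101→1 (0)
 49  101111010→1 (0)
 50  011110100→0 (0)
 51  111101000→1 (0)
 52  111010000→1 (1)
 53  110100001→1 (1)
 54  101000011→1 (1)
 55  010000111→0 (0)
 56  100001110→1 (0)
 57  000011100→0 (1)
 58  000111001→0 (1)
 59  001110011→0 (0)
 60  011100110→0 (0)
 61  111001100→1 (0)
 62  110011000→1 (0)
 63  100110000→1 (1)
 64  001100001→0 (0)
 65  011000010→0 (0)
 66  110000100→1 (1)
 67  100001001→1 (0)
 68  000010010→0 (0)
 69  000100100→0 (0)
 70  001001000→0 (1)
 71  010010001→0 (0)
 72  100100010→1 (1)
 73  001000101→0 (0)
 74  010001010→0 (1)
 75  100010101→1 (1)
 76  000101011→0 (1)
 77  001010111→0 (0)
 78  010101110→0 (1)
 79  101011101→1 (0)
 80  010111010→0 (1)
 81  101110101→1 (1)
 82  011101011→0 (1)
 83  111010111→1 (1)
 84  110101111→1 (0)
 85  101011110→1 (0)
 86  010111100→0 (1)
 87  101111001→1 (0)
 88  011110010→0 (0)
 89  111100100→1 (1)
 90  111001001→1 (0)
 91  110010010→1 (1)
 92  100100101→1 (1)
 93  001001011→0 (1)
 94  010010111→0 (0)
 95  100101110→1 (0)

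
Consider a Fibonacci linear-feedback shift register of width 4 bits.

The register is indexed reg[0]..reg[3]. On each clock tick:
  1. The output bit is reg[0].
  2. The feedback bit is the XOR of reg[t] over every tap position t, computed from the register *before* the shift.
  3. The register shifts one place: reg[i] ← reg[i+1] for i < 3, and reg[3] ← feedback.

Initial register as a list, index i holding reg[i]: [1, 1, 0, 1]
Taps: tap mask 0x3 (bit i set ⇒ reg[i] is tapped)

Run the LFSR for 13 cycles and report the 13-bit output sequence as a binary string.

step | reg (before) | out | fb
   0 | 1101 | 1 | 0
   1 | 1010 | 1 | 1
   2 | 0101 | 0 | 1
   3 | 1011 | 1 | 1
   4 | 0111 | 0 | 1
   5 | 1111 | 1 | 0
   6 | 1110 | 1 | 0
   7 | 1100 | 1 | 0
   8 | 1000 | 1 | 1
   9 | 0001 | 0 | 0
  10 | 0010 | 0 | 0
  11 | 0100 | 0 | 1
  12 | 1001 | 1 | 1

1101011110001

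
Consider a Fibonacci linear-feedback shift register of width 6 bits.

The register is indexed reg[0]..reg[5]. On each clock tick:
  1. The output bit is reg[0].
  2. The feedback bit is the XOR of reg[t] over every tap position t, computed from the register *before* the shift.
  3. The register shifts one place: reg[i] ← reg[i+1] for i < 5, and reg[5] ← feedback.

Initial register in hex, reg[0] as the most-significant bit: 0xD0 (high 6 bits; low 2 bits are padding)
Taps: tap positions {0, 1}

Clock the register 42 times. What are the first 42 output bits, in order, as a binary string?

k : reg_k → out_k, fb_k
0: 110100 → 1, fb=0
1: 101000 → 1, fb=1
2: 010001 → 0, fb=1
3: 100011 → 1, fb=1
4: 000111 → 0, fb=0
5: 001110 → 0, fb=0
6: 011100 → 0, fb=1
7: 111001 → 1, fb=0
8: 110010 → 1, fb=0
9: 100100 → 1, fb=1
10: 001001 → 0, fb=0
11: 010010 → 0, fb=1
12: 100101 → 1, fb=1
13: 001011 → 0, fb=0
14: 010110 → 0, fb=1
15: 101101 → 1, fb=1
16: 011011 → 0, fb=1
17: 110111 → 1, fb=0
18: 101110 → 1, fb=1
19: 011101 → 0, fb=1
20: 111011 → 1, fb=0
21: 110110 → 1, fb=0
22: 101100 → 1, fb=1
23: 011001 → 0, fb=1
24: 110011 → 1, fb=0
25: 100110 → 1, fb=1
26: 001101 → 0, fb=0
27: 011010 → 0, fb=1
28: 110101 → 1, fb=0
29: 101010 → 1, fb=1
30: 010101 → 0, fb=1
31: 101011 → 1, fb=1
32: 010111 → 0, fb=1
33: 101111 → 1, fb=1
34: 011111 → 0, fb=1
35: 111111 → 1, fb=0
36: 111110 → 1, fb=0
37: 111100 → 1, fb=0
38: 111000 → 1, fb=0
39: 110000 → 1, fb=0
40: 100000 → 1, fb=1
41: 000001 → 0, fb=0

110100011100100101101110110011010101111110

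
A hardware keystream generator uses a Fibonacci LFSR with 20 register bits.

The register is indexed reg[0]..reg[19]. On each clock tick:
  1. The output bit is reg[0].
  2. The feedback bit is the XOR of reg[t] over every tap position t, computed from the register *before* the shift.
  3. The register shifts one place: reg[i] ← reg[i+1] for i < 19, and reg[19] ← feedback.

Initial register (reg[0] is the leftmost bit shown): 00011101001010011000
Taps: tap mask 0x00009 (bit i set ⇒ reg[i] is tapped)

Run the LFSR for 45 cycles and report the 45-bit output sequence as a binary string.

000111010010100110001111010001100101111101010

k : reg_k → out_k, fb_k
0: 00011101001010011000 → 0, fb=1
1: 00111010010100110001 → 0, fb=1
2: 01110100101001100011 → 0, fb=1
3: 11101001010011000111 → 1, fb=1
4: 11010010100110001111 → 1, fb=0
5: 10100101001100011110 → 1, fb=1
6: 01001010011000111101 → 0, fb=0
7: 10010100110001111010 → 1, fb=0
8: 00101001100011110100 → 0, fb=0
9: 01010011000111101000 → 0, fb=1
10: 10100110001111010001 → 1, fb=1
11: 01001100011110100011 → 0, fb=0
12: 10011000111101000110 → 1, fb=0
13: 00110001111010001100 → 0, fb=1
14: 01100011110100011001 → 0, fb=0
15: 11000111101000110010 → 1, fb=1
16: 10001111010001100101 → 1, fb=1
17: 00011110100011001011 → 0, fb=1
18: 00111101000110010111 → 0, fb=1
19: 01111010001100101111 → 0, fb=1
20: 11110100011001011111 → 1, fb=0
21: 11101000110010111110 → 1, fb=1
22: 11010001100101111101 → 1, fb=0
23: 10100011001011111010 → 1, fb=1
24: 01000110010111110101 → 0, fb=0
25: 10001100101111101010 → 1, fb=1
26: 00011001011111010101 → 0, fb=1
27: 00110010111110101011 → 0, fb=1
28: 01100101111101010111 → 0, fb=0
29: 11001011111010101110 → 1, fb=1
30: 10010111110101011101 → 1, fb=0
31: 00101111101010111010 → 0, fb=0
32: 01011111010101110100 → 0, fb=1
33: 10111110101011101001 → 1, fb=0
34: 01111101010111010010 → 0, fb=1
35: 11111010101110100101 → 1, fb=0
36: 11110101011101001010 → 1, fb=0
37: 11101010111010010100 → 1, fb=1
38: 11010101110100101001 → 1, fb=0
39: 10101011101001010010 → 1, fb=1
40: 01010111010010100101 → 0, fb=1
41: 10101110100101001011 → 1, fb=1
42: 01011101001010010111 → 0, fb=1
43: 10111010010100101111 → 1, fb=0
44: 01110100101001011110 → 0, fb=1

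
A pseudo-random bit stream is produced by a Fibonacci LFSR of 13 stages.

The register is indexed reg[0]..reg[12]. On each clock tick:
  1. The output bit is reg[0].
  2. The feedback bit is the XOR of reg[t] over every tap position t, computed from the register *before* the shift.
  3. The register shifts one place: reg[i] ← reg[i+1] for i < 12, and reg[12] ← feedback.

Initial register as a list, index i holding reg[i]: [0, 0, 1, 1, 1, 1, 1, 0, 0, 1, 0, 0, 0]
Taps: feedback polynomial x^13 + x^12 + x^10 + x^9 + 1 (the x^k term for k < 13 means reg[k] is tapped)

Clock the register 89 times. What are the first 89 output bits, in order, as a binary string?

00111110010001100110111000011110011011010000001000001110001001001100011011100111001111011

step | reg (before) | out | fb
   0 | 0011111001000 | 0 | 1
   1 | 0111110010001 | 0 | 1
   2 | 1111100100011 | 1 | 0
   3 | 1111001000110 | 1 | 0
   4 | 1110010001100 | 1 | 1
   5 | 1100100011001 | 1 | 1
   6 | 1001000110011 | 1 | 0
   7 | 0010001100110 | 0 | 1
   8 | 0100011001101 | 0 | 1
   9 | 1000110011011 | 1 | 1
  10 | 0001100110111 | 0 | 0
  11 | 0011001101110 | 0 | 0
  12 | 0110011011100 | 0 | 0
  13 | 1100110111000 | 1 | 0
  14 | 1001101110000 | 1 | 1
  15 | 0011011100001 | 0 | 1
  16 | 0110111000011 | 0 | 1
  17 | 1101110000111 | 1 | 1
  18 | 1011100001111 | 1 | 0
  19 | 0111000011110 | 0 | 0
  20 | 1110000111100 | 1 | 1
  21 | 1100001111001 | 1 | 1
  22 | 1000011110011 | 1 | 0
  23 | 0000111100110 | 0 | 1
  24 | 0001111001101 | 0 | 1
  25 | 0011110011011 | 0 | 0
  26 | 0111100110110 | 0 | 1
  27 | 1111001101101 | 1 | 0
  28 | 1110011011010 | 1 | 0
  29 | 1100110110100 | 1 | 0
  30 | 1001101101000 | 1 | 0
  31 | 0011011010000 | 0 | 0
  32 | 0110110100000 | 0 | 0
  33 | 1101101000000 | 1 | 1
  34 | 1011010000001 | 1 | 0
  35 | 0110100000010 | 0 | 0
  36 | 1101000000100 | 1 | 0
  37 | 1010000001000 | 1 | 0
  38 | 0100000010000 | 0 | 0
  39 | 1000000100000 | 1 | 1
  40 | 0000001000001 | 0 | 1
  41 | 0000010000011 | 0 | 1
  42 | 0000100000111 | 0 | 0
  43 | 0001000001110 | 0 | 0
  44 | 0010000011100 | 0 | 0
  45 | 0100000111000 | 0 | 1
  46 | 1000001110001 | 1 | 0
  47 | 0000011100010 | 0 | 0
  48 | 0000111000100 | 0 | 1
  49 | 0001110001001 | 0 | 0
  50 | 0011100010010 | 0 | 0
  51 | 0111000100100 | 0 | 1
  52 | 1110001001001 | 1 | 1
  53 | 1100010010011 | 1 | 0
  54 | 1000100100110 | 1 | 0
  55 | 0001001001100 | 0 | 0
  56 | 0010010011000 | 0 | 1
  57 | 0100100110001 | 0 | 1
  58 | 1001001100011 | 1 | 0
  59 | 0010011000110 | 0 | 1
  60 | 0100110001101 | 0 | 1
  61 | 1001100011011 | 1 | 1
  62 | 0011000110111 | 0 | 0
  63 | 0110001101110 | 0 | 0
  64 | 1100011011100 | 1 | 1
  65 | 1000110111001 | 1 | 1
  66 | 0001101110011 | 0 | 1
  67 | 0011011100111 | 0 | 0
  68 | 0110111001110 | 0 | 0
  69 | 1101110011100 | 1 | 1
  70 | 1011100111001 | 1 | 1
  71 | 0111001110011 | 0 | 1
  72 | 1110011100111 | 1 | 1
  73 | 1100111001111 | 1 | 0
  74 | 1001110011110 | 1 | 1
  75 | 0011100111101 | 0 | 1
  76 | 0111001111011 | 0 | 0
  77 | 1110011110110 | 1 | 0
  78 | 1100111101100 | 1 | 1
  79 | 1001111011001 | 1 | 1
  80 | 0011110110011 | 0 | 1
  81 | 0111101100111 | 0 | 0
  82 | 1111011001110 | 1 | 1
  83 | 1110110011101 | 1 | 0
  84 | 1101100111010 | 1 | 0
  85 | 1011001110100 | 1 | 0
  86 | 0110011101000 | 0 | 1
  87 | 1100111010001 | 1 | 0
  88 | 1001110100010 | 1 | 1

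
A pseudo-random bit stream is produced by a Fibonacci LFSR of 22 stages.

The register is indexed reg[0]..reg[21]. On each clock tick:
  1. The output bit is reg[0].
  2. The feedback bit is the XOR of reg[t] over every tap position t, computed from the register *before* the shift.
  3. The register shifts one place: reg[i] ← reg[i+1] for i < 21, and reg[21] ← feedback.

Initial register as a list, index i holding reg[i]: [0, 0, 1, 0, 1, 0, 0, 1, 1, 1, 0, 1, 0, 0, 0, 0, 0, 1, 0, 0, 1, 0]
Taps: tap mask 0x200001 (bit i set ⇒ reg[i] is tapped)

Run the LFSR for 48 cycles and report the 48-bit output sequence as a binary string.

001010011101000001001000110001011000000111000010

k : reg_k → out_k, fb_k
0: 0010100111010000010010 → 0, fb=0
1: 0101001110100000100100 → 0, fb=0
2: 1010011101000001001000 → 1, fb=1
3: 0100111010000010010001 → 0, fb=1
4: 1001110100000100100011 → 1, fb=0
5: 0011101000001001000110 → 0, fb=0
6: 0111010000010010001100 → 0, fb=0
7: 1110100000100100011000 → 1, fb=1
8: 1101000001001000110001 → 1, fb=0
9: 1010000010010001100010 → 1, fb=1
10: 0100000100100011000101 → 0, fb=1
11: 1000001001000110001011 → 1, fb=0
12: 0000010010001100010110 → 0, fb=0
13: 0000100100011000101100 → 0, fb=0
14: 0001001000110001011000 → 0, fb=0
15: 0010010001100010110000 → 0, fb=0
16: 0100100011000101100000 → 0, fb=0
17: 1001000110001011000000 → 1, fb=1
18: 0010001100010110000001 → 0, fb=1
19: 0100011000101100000011 → 0, fb=1
20: 1000110001011000000111 → 1, fb=0
21: 0001100010110000001110 → 0, fb=0
22: 0011000101100000011100 → 0, fb=0
23: 0110001011000000111000 → 0, fb=0
24: 1100010110000001110000 → 1, fb=1
25: 1000101100000011100001 → 1, fb=0
26: 0001011000000111000010 → 0, fb=0
27: 0010110000001110000100 → 0, fb=0
28: 0101100000011100001000 → 0, fb=0
29: 1011000000111000010000 → 1, fb=1
30: 0110000001110000100001 → 0, fb=1
31: 1100000011100001000011 → 1, fb=0
32: 1000000111000010000110 → 1, fb=1
33: 0000001110000100001101 → 0, fb=1
34: 0000011100001000011011 → 0, fb=1
35: 0000111000010000110111 → 0, fb=1
36: 0001110000100001101111 → 0, fb=1
37: 0011100001000011011111 → 0, fb=1
38: 0111000010000110111111 → 0, fb=1
39: 1110000100001101111111 → 1, fb=0
40: 1100001000011011111110 → 1, fb=1
41: 1000010000110111111101 → 1, fb=0
42: 0000100001101111111010 → 0, fb=0
43: 0001000011011111110100 → 0, fb=0
44: 0010000110111111101000 → 0, fb=0
45: 0100001101111111010000 → 0, fb=0
46: 1000011011111110100000 → 1, fb=1
47: 0000110111111101000001 → 0, fb=1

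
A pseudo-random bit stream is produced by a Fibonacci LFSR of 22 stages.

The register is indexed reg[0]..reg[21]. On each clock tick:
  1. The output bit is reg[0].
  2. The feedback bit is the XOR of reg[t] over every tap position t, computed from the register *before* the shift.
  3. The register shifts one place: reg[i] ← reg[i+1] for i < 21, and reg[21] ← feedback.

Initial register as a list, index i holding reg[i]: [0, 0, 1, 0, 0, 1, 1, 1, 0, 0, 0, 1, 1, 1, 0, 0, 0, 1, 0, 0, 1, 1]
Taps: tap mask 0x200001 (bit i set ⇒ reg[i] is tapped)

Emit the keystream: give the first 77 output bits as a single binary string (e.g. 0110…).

00100111000111000100111100010111101000011101011110010100111110100110101110011

step | reg (before) | out | fb
   0 | 0010011100011100010011 | 0 | 1
   1 | 0100111000111000100111 | 0 | 1
   2 | 1001110001110001001111 | 1 | 0
   3 | 0011100011100010011110 | 0 | 0
   4 | 0111000111000100111100 | 0 | 0
   5 | 1110001110001001111000 | 1 | 1
   6 | 1100011100010011110001 | 1 | 0
   7 | 1000111000100111100010 | 1 | 1
   8 | 0001110001001111000101 | 0 | 1
   9 | 0011100010011110001011 | 0 | 1
  10 | 0111000100111100010111 | 0 | 1
  11 | 1110001001111000101111 | 1 | 0
  12 | 1100010011110001011110 | 1 | 1
  13 | 1000100111100010111101 | 1 | 0
  14 | 0001001111000101111010 | 0 | 0
  15 | 0010011110001011110100 | 0 | 0
  16 | 0100111100010111101000 | 0 | 0
  17 | 1001111000101111010000 | 1 | 1
  18 | 0011110001011110100001 | 0 | 1
  19 | 0111100010111101000011 | 0 | 1
  20 | 1111000101111010000111 | 1 | 0
  21 | 1110001011110100001110 | 1 | 1
  22 | 1100010111101000011101 | 1 | 0
  23 | 1000101111010000111010 | 1 | 1
  24 | 0001011110100001110101 | 0 | 1
  25 | 0010111101000011101011 | 0 | 1
  26 | 0101111010000111010111 | 0 | 1
  27 | 1011110100001110101111 | 1 | 0
  28 | 0111101000011101011110 | 0 | 0
  29 | 1111010000111010111100 | 1 | 1
  30 | 1110100001110101111001 | 1 | 0
  31 | 1101000011101011110010 | 1 | 1
  32 | 1010000111010111100101 | 1 | 0
  33 | 0100001110101111001010 | 0 | 0
  34 | 1000011101011110010100 | 1 | 1
  35 | 0000111010111100101001 | 0 | 1
  36 | 0001110101111001010011 | 0 | 1
  37 | 0011101011110010100111 | 0 | 1
  38 | 0111010111100101001111 | 0 | 1
  39 | 1110101111001010011111 | 1 | 0
  40 | 1101011110010100111110 | 1 | 1
  41 | 1010111100101001111101 | 1 | 0
  42 | 0101111001010011111010 | 0 | 0
  43 | 1011110010100111110100 | 1 | 1
  44 | 0111100101001111101001 | 0 | 1
  45 | 1111001010011111010011 | 1 | 0
  46 | 1110010100111110100110 | 1 | 1
  47 | 1100101001111101001101 | 1 | 0
  48 | 1001010011111010011010 | 1 | 1
  49 | 0010100111110100110101 | 0 | 1
  50 | 0101001111101001101011 | 0 | 1
  51 | 1010011111010011010111 | 1 | 0
  52 | 0100111110100110101110 | 0 | 0
  53 | 1001111101001101011100 | 1 | 1
  54 | 0011111010011010111001 | 0 | 1
  55 | 0111110100110101110011 | 0 | 1
  56 | 1111101001101011100111 | 1 | 0
  57 | 1111010011010111001110 | 1 | 1
  58 | 1110100110101110011101 | 1 | 0
  59 | 1101001101011100111010 | 1 | 1
  60 | 1010011010111001110101 | 1 | 0
  61 | 0100110101110011101010 | 0 | 0
  62 | 1001101011100111010100 | 1 | 1
  63 | 0011010111001110101001 | 0 | 1
  64 | 0110101110011101010011 | 0 | 1
  65 | 1101011100111010100111 | 1 | 0
  66 | 1010111001110101001110 | 1 | 1
  67 | 0101110011101010011101 | 0 | 1
  68 | 1011100111010100111011 | 1 | 0
  69 | 0111001110101001110110 | 0 | 0
  70 | 1110011101010011101100 | 1 | 1
  71 | 1100111010100111011001 | 1 | 0
  72 | 1001110101001110110010 | 1 | 1
  73 | 0011101010011101100101 | 0 | 1
  74 | 0111010100111011001011 | 0 | 1
  75 | 1110101001110110010111 | 1 | 0
  76 | 1101010011101100101110 | 1 | 1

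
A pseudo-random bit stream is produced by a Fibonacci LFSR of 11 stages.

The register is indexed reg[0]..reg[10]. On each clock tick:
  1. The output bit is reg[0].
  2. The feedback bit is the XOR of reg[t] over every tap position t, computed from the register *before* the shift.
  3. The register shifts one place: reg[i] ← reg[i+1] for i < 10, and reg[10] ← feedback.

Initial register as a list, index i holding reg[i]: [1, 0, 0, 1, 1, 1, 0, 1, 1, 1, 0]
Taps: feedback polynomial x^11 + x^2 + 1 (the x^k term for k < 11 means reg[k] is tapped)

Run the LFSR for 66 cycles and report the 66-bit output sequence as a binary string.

100111011101110101010101000000000010000000010100000010001000010101

step | reg (before) | out | fb
   0 | 10011101110 | 1 | 1
   1 | 00111011101 | 0 | 1
   2 | 01110111011 | 0 | 1
   3 | 11101110111 | 1 | 0
   4 | 11011101110 | 1 | 1
   5 | 10111011101 | 1 | 0
   6 | 01110111010 | 0 | 1
   7 | 11101110101 | 1 | 0
   8 | 11011101010 | 1 | 1
   9 | 10111010101 | 1 | 0
  10 | 01110101010 | 0 | 1
  11 | 11101010101 | 1 | 0
  12 | 11010101010 | 1 | 1
  13 | 10101010101 | 1 | 0
  14 | 01010101010 | 0 | 0
  15 | 10101010100 | 1 | 0
  16 | 01010101000 | 0 | 0
  17 | 10101010000 | 1 | 0
  18 | 01010100000 | 0 | 0
  19 | 10101000000 | 1 | 0
  20 | 01010000000 | 0 | 0
  21 | 10100000000 | 1 | 0
  22 | 01000000000 | 0 | 0
  23 | 10000000000 | 1 | 1
  24 | 00000000001 | 0 | 0
  25 | 00000000010 | 0 | 0
  26 | 00000000100 | 0 | 0
  27 | 00000001000 | 0 | 0
  28 | 00000010000 | 0 | 0
  29 | 00000100000 | 0 | 0
  30 | 00001000000 | 0 | 0
  31 | 00010000000 | 0 | 0
  32 | 00100000000 | 0 | 1
  33 | 01000000001 | 0 | 0
  34 | 10000000010 | 1 | 1
  35 | 00000000101 | 0 | 0
  36 | 00000001010 | 0 | 0
  37 | 00000010100 | 0 | 0
  38 | 00000101000 | 0 | 0
  39 | 00001010000 | 0 | 0
  40 | 00010100000 | 0 | 0
  41 | 00101000000 | 0 | 1
  42 | 01010000001 | 0 | 0
  43 | 10100000010 | 1 | 0
  44 | 01000000100 | 0 | 0
  45 | 10000001000 | 1 | 1
  46 | 00000010001 | 0 | 0
  47 | 00000100010 | 0 | 0
  48 | 00001000100 | 0 | 0
  49 | 00010001000 | 0 | 0
  50 | 00100010000 | 0 | 1
  51 | 01000100001 | 0 | 0
  52 | 10001000010 | 1 | 1
  53 | 00010000101 | 0 | 0
  54 | 00100001010 | 0 | 1
  55 | 01000010101 | 0 | 0
  56 | 10000101010 | 1 | 1
  57 | 00001010101 | 0 | 0
  58 | 00010101010 | 0 | 0
  59 | 00101010100 | 0 | 1
  60 | 01010101001 | 0 | 0
  61 | 10101010010 | 1 | 0
  62 | 01010100100 | 0 | 0
  63 | 10101001000 | 1 | 0
  64 | 01010010000 | 0 | 0
  65 | 10100100000 | 1 | 0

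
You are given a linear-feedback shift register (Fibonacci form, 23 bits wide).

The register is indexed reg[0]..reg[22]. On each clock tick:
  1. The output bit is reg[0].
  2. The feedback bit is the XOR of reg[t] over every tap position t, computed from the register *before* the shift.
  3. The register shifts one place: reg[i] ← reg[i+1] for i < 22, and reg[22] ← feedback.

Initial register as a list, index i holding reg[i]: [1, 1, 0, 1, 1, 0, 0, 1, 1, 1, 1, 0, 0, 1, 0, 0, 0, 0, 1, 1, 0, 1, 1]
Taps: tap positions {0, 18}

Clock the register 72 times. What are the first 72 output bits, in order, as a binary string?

step | reg (before) | out | fb
   0 | 11011001111001000011011 | 1 | 0
   1 | 10110011110010000110110 | 1 | 0
   2 | 01100111100100001101100 | 0 | 0
   3 | 11001111001000011011000 | 1 | 0
   4 | 10011110010000110110000 | 1 | 0
   5 | 00111100100001101100000 | 0 | 0
   6 | 01111001000011011000000 | 0 | 0
   7 | 11110010000110110000000 | 1 | 1
   8 | 11100100001101100000001 | 1 | 1
   9 | 11001000011011000000011 | 1 | 1
  10 | 10010000110110000000111 | 1 | 1
  11 | 00100001101100000001111 | 0 | 0
  12 | 01000011011000000011110 | 0 | 1
  13 | 10000110110000000111101 | 1 | 0
  14 | 00001101100000001111010 | 0 | 1
  15 | 00011011000000011110101 | 0 | 1
  16 | 00110110000000111101011 | 0 | 0
  17 | 01101100000001111010110 | 0 | 1
  18 | 11011000000011110101101 | 1 | 1
  19 | 10110000000111101011011 | 1 | 0
  20 | 01100000001111010110110 | 0 | 1
  21 | 11000000011110101101101 | 1 | 1
  22 | 10000000111101011011011 | 1 | 0
  23 | 00000001111010110110110 | 0 | 1
  24 | 00000011110101101101101 | 0 | 0
  25 | 00000111101011011011010 | 0 | 1
  26 | 00001111010110110110101 | 0 | 1
  27 | 00011110101101101101011 | 0 | 0
  28 | 00111101011011011010110 | 0 | 1
  29 | 01111010110110110101101 | 0 | 0
  30 | 11110101101101101011010 | 1 | 0
  31 | 11101011011011010110100 | 1 | 0
  32 | 11010110110110101101000 | 1 | 1
  33 | 10101101101101011010001 | 1 | 0
  34 | 01011011011010110100010 | 0 | 0
  35 | 10110110110101101000100 | 1 | 1
  36 | 01101101101011010001001 | 0 | 0
  37 | 11011011010110100010010 | 1 | 0
  38 | 10110110101101000100100 | 1 | 1
  39 | 01101101011010001001001 | 0 | 0
  40 | 11011010110100010010010 | 1 | 0
  41 | 10110101101000100100100 | 1 | 1
  42 | 01101011010001001001001 | 0 | 0
  43 | 11010110100010010010010 | 1 | 0
  44 | 10101101000100100100100 | 1 | 1
  45 | 01011010001001001001001 | 0 | 0
  46 | 10110100010010010010010 | 1 | 0
  47 | 01101000100100100100100 | 0 | 0
  48 | 11010001001001001001000 | 1 | 1
  49 | 10100010010010010010001 | 1 | 0
  50 | 01000100100100100100010 | 0 | 0
  51 | 10001001001001001000100 | 1 | 1
  52 | 00010010010010010001001 | 0 | 0
  53 | 00100100100100100010010 | 0 | 1
  54 | 01001001001001000100101 | 0 | 0
  55 | 10010010010010001001010 | 1 | 1
  56 | 00100100100100010010101 | 0 | 1
  57 | 01001001001000100101011 | 0 | 0
  58 | 10010010010001001010110 | 1 | 0
  59 | 00100100100010010101100 | 0 | 0
  60 | 01001001000100101011000 | 0 | 1
  61 | 10010010001001010110001 | 1 | 0
  62 | 00100100010010101100010 | 0 | 0
  63 | 01001000100101011000100 | 0 | 0
  64 | 10010001001010110001000 | 1 | 1
  65 | 00100010010101100010001 | 0 | 1
  66 | 01000100101011000100011 | 0 | 0
  67 | 10001001010110001000110 | 1 | 1
  68 | 00010010101100010001101 | 0 | 0
  69 | 00100101011000100011010 | 0 | 1
  70 | 01001010110001000110101 | 0 | 1
  71 | 10010101100010001101011 | 1 | 1

110110011110010000110110000000111101011011011010110100010010010010010001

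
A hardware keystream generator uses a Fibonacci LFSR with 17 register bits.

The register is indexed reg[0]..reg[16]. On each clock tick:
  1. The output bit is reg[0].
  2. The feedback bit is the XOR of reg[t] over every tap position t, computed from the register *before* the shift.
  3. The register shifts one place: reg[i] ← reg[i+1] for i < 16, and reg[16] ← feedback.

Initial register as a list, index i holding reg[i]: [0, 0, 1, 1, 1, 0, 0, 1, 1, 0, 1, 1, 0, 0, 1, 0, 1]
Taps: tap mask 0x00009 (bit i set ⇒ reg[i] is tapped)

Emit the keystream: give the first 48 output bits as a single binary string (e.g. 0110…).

tick  register→output (feedback)
  0  00111001101100101→0 (1)
  1  01110011011001011→0 (1)
  2  11100110110010111→1 (1)
  3  11001101100101111→1 (1)
  4  10011011001011111→1 (0)
  5  00110110010111110→0 (1)
  6  01101100101111101→0 (0)
  7  11011001011111010→1 (0)
  8  10110010111110100→1 (0)
  9  01100101111101000→0 (0)
 10  11001011111010000→1 (1)
 11  10010111110100001→1 (0)
 12  00101111101000010→0 (0)
 13  01011111010000100→0 (1)
 14  10111110100001001→1 (0)
 15  01111101000010010→0 (1)
 16  11111010000100101→1 (0)
 17  11110100001001010→1 (0)
 18  11101000010010100→1 (1)
 19  11010000100101001→1 (0)
 20  10100001001010010→1 (1)
 21  01000010010100101→0 (0)
 22  10000100101001010→1 (1)
 23  00001001010010101→0 (0)
 24  00010010100101010→0 (1)
 25  00100101001010101→0 (0)
 26  01001010010101010→0 (0)
 27  10010100101010100→1 (0)
 28  00101001010101000→0 (0)
 29  01010010101010000→0 (1)
 30  10100101010100001→1 (1)
 31  01001010101000011→0 (0)
 32  10010101010000110→1 (0)
 33  00101010100001100→0 (0)
 34  01010101000011000→0 (1)
 35  10101010000110001→1 (1)
 36  01010100001100011→0 (1)
 37  10101000011000111→1 (1)
 38  01010000110001111→0 (1)
 39  10100001100011111→1 (1)
 40  01000011000111111→0 (0)
 41  10000110001111110→1 (1)
 42  00001100011111101→0 (0)
 43  00011000111111010→0 (1)
 44  00110001111110101→0 (1)
 45  01100011111101011→0 (0)
 46  11000111111010110→1 (1)
 47  10001111110101101→1 (1)

001110011011001011111010000100101001010101000011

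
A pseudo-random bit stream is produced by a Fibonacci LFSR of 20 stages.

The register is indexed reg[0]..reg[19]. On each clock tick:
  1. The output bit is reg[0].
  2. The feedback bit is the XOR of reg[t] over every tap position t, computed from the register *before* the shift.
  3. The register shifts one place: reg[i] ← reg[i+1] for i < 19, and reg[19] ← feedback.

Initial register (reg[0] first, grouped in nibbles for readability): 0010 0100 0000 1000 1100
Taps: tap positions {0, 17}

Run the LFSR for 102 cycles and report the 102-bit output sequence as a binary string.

k : reg_k → out_k, fb_k
0: 00100100000010001100 → 0, fb=1
1: 01001000000100011001 → 0, fb=0
2: 10010000001000110010 → 1, fb=1
3: 00100000010001100101 → 0, fb=1
4: 01000000100011001011 → 0, fb=0
5: 10000001000110010110 → 1, fb=0
6: 00000010001100101100 → 0, fb=1
7: 00000100011001011001 → 0, fb=0
8: 00001000110010110010 → 0, fb=0
9: 00010001100101100100 → 0, fb=1
10: 00100011001011001001 → 0, fb=0
11: 01000110010110010010 → 0, fb=0
12: 10001100101100100100 → 1, fb=0
13: 00011001011001001000 → 0, fb=0
14: 00110010110010010000 → 0, fb=0
15: 01100101100100100000 → 0, fb=0
16: 11001011001001000000 → 1, fb=1
17: 10010110010010000001 → 1, fb=1
18: 00101100100100000011 → 0, fb=0
19: 01011001001000000110 → 0, fb=1
20: 10110010010000001101 → 1, fb=0
21: 01100100100000011010 → 0, fb=0
22: 11001001000000110100 → 1, fb=0
23: 10010010000001101000 → 1, fb=1
24: 00100100000011010001 → 0, fb=0
25: 01001000000110100010 → 0, fb=0
26: 10010000001101000100 → 1, fb=0
27: 00100000011010001000 → 0, fb=0
28: 01000000110100010000 → 0, fb=0
29: 10000001101000100000 → 1, fb=1
30: 00000011010001000001 → 0, fb=0
31: 00000110100010000010 → 0, fb=0
32: 00001101000100000100 → 0, fb=1
33: 00011010001000001001 → 0, fb=0
34: 00110100010000010010 → 0, fb=0
35: 01101000100000100100 → 0, fb=1
36: 11010001000001001001 → 1, fb=1
37: 10100010000010010011 → 1, fb=1
38: 01000100000100100111 → 0, fb=1
39: 10001000001001001111 → 1, fb=0
40: 00010000010010011110 → 0, fb=1
41: 00100000100100111101 → 0, fb=1
42: 01000001001001111011 → 0, fb=0
43: 10000010010011110110 → 1, fb=0
44: 00000100100111101100 → 0, fb=1
45: 00001001001111011001 → 0, fb=0
46: 00010010011110110010 → 0, fb=0
47: 00100100111101100100 → 0, fb=1
48: 01001001111011001001 → 0, fb=0
49: 10010011110110010010 → 1, fb=1
50: 00100111101100100101 → 0, fb=1
51: 01001111011001001011 → 0, fb=0
52: 10011110110010010110 → 1, fb=0
53: 00111101100100101100 → 0, fb=1
54: 01111011001001011001 → 0, fb=0
55: 11110110010010110010 → 1, fb=1
56: 11101100100101100101 → 1, fb=0
57: 11011001001011001010 → 1, fb=1
58: 10110010010110010101 → 1, fb=0
59: 01100100101100101010 → 0, fb=0
60: 11001001011001010100 → 1, fb=0
61: 10010010110010101000 → 1, fb=1
62: 00100101100101010001 → 0, fb=0
63: 01001011001010100010 → 0, fb=0
64: 10010110010101000100 → 1, fb=0
65: 00101100101010001000 → 0, fb=0
66: 01011001010100010000 → 0, fb=0
67: 10110010101000100000 → 1, fb=1
68: 01100101010001000001 → 0, fb=0
69: 11001010100010000010 → 1, fb=1
70: 10010101000100000101 → 1, fb=0
71: 00101010001000001010 → 0, fb=0
72: 01010100010000010100 → 0, fb=1
73: 10101000100000101001 → 1, fb=1
74: 01010001000001010011 → 0, fb=0
75: 10100010000010100110 → 1, fb=0
76: 01000100000101001100 → 0, fb=1
77: 10001000001010011001 → 1, fb=1
78: 00010000010100110011 → 0, fb=0
79: 00100000101001100110 → 0, fb=1
80: 01000001010011001101 → 0, fb=1
81: 10000010100110011011 → 1, fb=1
82: 00000101001100110111 → 0, fb=1
83: 00001010011001101111 → 0, fb=1
84: 00010100110011011111 → 0, fb=1
85: 00101001100110111111 → 0, fb=1
86: 01010011001101111111 → 0, fb=1
87: 10100110011011111111 → 1, fb=0
88: 01001100110111111110 → 0, fb=1
89: 10011001101111111101 → 1, fb=0
90: 00110011011111111010 → 0, fb=0
91: 01100110111111110100 → 0, fb=1
92: 11001101111111101001 → 1, fb=1
93: 10011011111111010011 → 1, fb=1
94: 00110111111110100111 → 0, fb=1
95: 01101111111101001111 → 0, fb=1
96: 11011111111010011111 → 1, fb=0
97: 10111111110100111110 → 1, fb=0
98: 01111111101001111100 → 0, fb=1
99: 11111111010011111001 → 1, fb=1
100: 11111110100111110011 → 1, fb=1
101: 11111101001111100111 → 1, fb=0

001001000000100011001011001001000000110100010000010010011110110010010110010101000100000101001100110111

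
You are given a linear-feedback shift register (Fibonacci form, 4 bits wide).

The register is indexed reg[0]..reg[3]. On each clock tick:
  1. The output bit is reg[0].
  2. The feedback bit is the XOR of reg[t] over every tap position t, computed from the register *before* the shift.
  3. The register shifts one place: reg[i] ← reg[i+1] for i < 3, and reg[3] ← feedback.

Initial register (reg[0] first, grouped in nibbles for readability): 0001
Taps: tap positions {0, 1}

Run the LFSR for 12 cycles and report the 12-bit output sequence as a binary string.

000100110101

tick  register→output (feedback)
  0  0001→0 (0)
  1  0010→0 (0)
  2  0100→0 (1)
  3  1001→1 (1)
  4  0011→0 (0)
  5  0110→0 (1)
  6  1101→1 (0)
  7  1010→1 (1)
  8  0101→0 (1)
  9  1011→1 (1)
 10  0111→0 (1)
 11  1111→1 (0)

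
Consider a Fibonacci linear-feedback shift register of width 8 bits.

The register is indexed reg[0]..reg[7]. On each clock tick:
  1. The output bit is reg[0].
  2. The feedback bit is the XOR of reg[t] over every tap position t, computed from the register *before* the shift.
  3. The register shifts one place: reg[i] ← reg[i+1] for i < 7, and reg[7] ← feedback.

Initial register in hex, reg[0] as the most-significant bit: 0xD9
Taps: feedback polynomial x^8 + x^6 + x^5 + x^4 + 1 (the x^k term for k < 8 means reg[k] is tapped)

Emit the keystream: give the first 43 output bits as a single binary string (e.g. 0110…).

1101100100100110000001110100100011100010000

tick  register→output (feedback)
  0  11011001→1 (0)
  1  10110010→1 (0)
  2  01100100→0 (1)
  3  11001001→1 (0)
  4  10010010→1 (0)
  5  00100100→0 (1)
  6  01001001→0 (1)
  7  10010011→1 (0)
  8  00100110→0 (0)
  9  01001100→0 (0)
 10  10011000→1 (0)
 11  00110000→0 (0)
 12  01100000→0 (0)
 13  11000000→1 (1)
 14  10000001→1 (1)
 15  00000011→0 (1)
 16  00000111→0 (0)
 17  00001110→0 (1)
 18  00011101→0 (0)
 19  00111010→0 (0)
 20  01110100→0 (1)
 21  11101001→1 (0)
 22  11010010→1 (0)
 23  10100100→1 (0)
 24  01001000→0 (1)
 25  10010001→1 (1)
 26  00100011→0 (1)
 27  01000111→0 (0)
 28  10001110→1 (0)
 29  00011100→0 (0)
 30  00111000→0 (1)
 31  01110001→0 (0)
 32  11100010→1 (0)
 33  11000100→1 (0)
 34  10001000→1 (0)
 35  00010000→0 (0)
 36  00100000→0 (0)
 37  01000000→0 (0)
 38  10000000→1 (1)
 39  00000001→0 (0)
 40  00000010→0 (1)
 41  00000101→0 (1)
 42  00001011→0 (0)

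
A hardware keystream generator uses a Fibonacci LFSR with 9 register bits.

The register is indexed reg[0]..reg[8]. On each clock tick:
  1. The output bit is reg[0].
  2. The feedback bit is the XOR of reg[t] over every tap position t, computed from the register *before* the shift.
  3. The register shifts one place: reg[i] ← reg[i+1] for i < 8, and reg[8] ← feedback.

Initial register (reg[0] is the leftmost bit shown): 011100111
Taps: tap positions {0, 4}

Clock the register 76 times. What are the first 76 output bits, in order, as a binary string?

0111001110100100111101011101010001001000011001110000101111011011001101000011

k : reg_k → out_k, fb_k
0: 011100111 → 0, fb=0
1: 111001110 → 1, fb=1
2: 110011101 → 1, fb=0
3: 100111010 → 1, fb=0
4: 001110100 → 0, fb=1
5: 011101001 → 0, fb=0
6: 111010010 → 1, fb=0
7: 110100100 → 1, fb=1
8: 101001001 → 1, fb=1
9: 010010011 → 0, fb=1
10: 100100111 → 1, fb=1
11: 001001111 → 0, fb=0
12: 010011110 → 0, fb=1
13: 100111101 → 1, fb=0
14: 001111010 → 0, fb=1
15: 011110101 → 0, fb=1
16: 111101011 → 1, fb=1
17: 111010111 → 1, fb=0
18: 110101110 → 1, fb=1
19: 101011101 → 1, fb=0
20: 010111010 → 0, fb=1
21: 101110101 → 1, fb=0
22: 011101010 → 0, fb=0
23: 111010100 → 1, fb=0
24: 110101000 → 1, fb=1
25: 101010001 → 1, fb=0
26: 010100010 → 0, fb=0
27: 101000100 → 1, fb=1
28: 010001001 → 0, fb=0
29: 100010010 → 1, fb=0
30: 000100100 → 0, fb=0
31: 001001000 → 0, fb=0
32: 010010000 → 0, fb=1
33: 100100001 → 1, fb=1
34: 001000011 → 0, fb=0
35: 010000110 → 0, fb=0
36: 100001100 → 1, fb=1
37: 000011001 → 0, fb=1
38: 000110011 → 0, fb=1
39: 001100111 → 0, fb=0
40: 011001110 → 0, fb=0
41: 110011100 → 1, fb=0
42: 100111000 → 1, fb=0
43: 001110000 → 0, fb=1
44: 011100001 → 0, fb=0
45: 111000010 → 1, fb=1
46: 110000101 → 1, fb=1
47: 100001011 → 1, fb=1
48: 000010111 → 0, fb=1
49: 000101111 → 0, fb=0
50: 001011110 → 0, fb=1
51: 010111101 → 0, fb=1
52: 101111011 → 1, fb=0
53: 011110110 → 0, fb=1
54: 111101101 → 1, fb=1
55: 111011011 → 1, fb=0
56: 110110110 → 1, fb=0
57: 101101100 → 1, fb=1
58: 011011001 → 0, fb=1
59: 110110011 → 1, fb=0
60: 101100110 → 1, fb=1
61: 011001101 → 0, fb=0
62: 110011010 → 1, fb=0
63: 100110100 → 1, fb=0
64: 001101000 → 0, fb=0
65: 011010000 → 0, fb=1
66: 110100001 → 1, fb=1
67: 101000011 → 1, fb=1
68: 010000111 → 0, fb=0
69: 100001110 → 1, fb=1
70: 000011101 → 0, fb=1
71: 000111011 → 0, fb=1
72: 001110111 → 0, fb=1
73: 011101111 → 0, fb=0
74: 111011110 → 1, fb=0
75: 110111100 → 1, fb=0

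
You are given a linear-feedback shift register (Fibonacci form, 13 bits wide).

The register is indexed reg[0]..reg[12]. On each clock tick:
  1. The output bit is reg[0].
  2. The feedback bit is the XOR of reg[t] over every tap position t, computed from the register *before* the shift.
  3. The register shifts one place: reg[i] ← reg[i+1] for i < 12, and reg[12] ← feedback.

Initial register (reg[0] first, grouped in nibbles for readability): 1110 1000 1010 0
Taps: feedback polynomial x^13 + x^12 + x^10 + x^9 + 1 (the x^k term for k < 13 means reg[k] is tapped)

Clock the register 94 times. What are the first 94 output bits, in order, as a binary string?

tick  register→output (feedback)
  0  1110100010100→1 (0)
  1  1101000101000→1 (0)
  2  1010001010000→1 (1)
  3  0100010100001→0 (1)
  4  1000101000011→1 (0)
  5  0001010000110→0 (1)
  6  0010100001101→0 (1)
  7  0101000011011→0 (0)
  8  1010000110110→1 (0)
  9  0100001101100→0 (0)
 10  1000011011000→1 (0)
 11  0000110110000→0 (0)
 12  0001101100000→0 (0)
 13  0011011000000→0 (0)
 14  0110110000000→0 (0)
 15  1101100000000→1 (1)
 16  1011000000001→1 (0)
 17  0110000000010→0 (0)
 18  1100000000100→1 (0)
 19  1000000001000→1 (0)
 20  0000000010000→0 (0)
 21  0000000100000→0 (0)
 22  0000001000000→0 (0)
 23  0000010000000→0 (0)
 24  0000100000000→0 (0)
 25  0001000000000→0 (0)
 26  0010000000000→0 (0)
 27  0100000000000→0 (0)
 28  1000000000000→1 (1)
 29  0000000000001→0 (1)
 30  0000000000011→0 (1)
 31  0000000000111→0 (0)
 32  0000000001110→0 (0)
 33  0000000011100→0 (0)
 34  0000000111000→0 (1)
 35  0000001110001→0 (1)
 36  0000011100011→0 (1)
 37  0000111000111→0 (0)
 38  0001110001110→0 (0)
 39  0011100011100→0 (0)
 40  0111000111000→0 (1)
 41  1110001110001→1 (0)
 42  1100011100010→1 (1)
 43  1000111000101→1 (1)
 44  0001110001011→0 (0)
 45  0011100010110→0 (1)
 46  0111000101101→0 (1)
 47  1110001011011→1 (1)
 48  1100010110111→1 (1)
 49  1000101101111→1 (0)
 50  0001011011110→0 (0)
 51  0010110111100→0 (0)
 52  0101101111000→0 (1)
 53  1011011110001→1 (0)
 54  0110111100010→0 (0)
 55  1101111000100→1 (0)
 56  1011110001000→1 (0)
 57  0111100010000→0 (0)
 58  1111000100000→1 (1)
 59  1110001000001→1 (0)
 60  1100010000010→1 (1)
 61  1000100000101→1 (1)
 62  0001000001011→0 (0)
 63  0010000010110→0 (1)
 64  0100000101101→0 (1)
 65  1000001011011→1 (1)
 66  0000010110111→0 (0)
 67  0000101101110→0 (0)
 68  0001011011100→0 (0)
 69  0010110111000→0 (1)
 70  0101101110001→0 (1)
 71  1011011100011→1 (0)
 72  0110111000110→0 (1)
 73  1101110001101→1 (0)
 74  1011100011010→1 (0)
 75  0111000110100→0 (1)
 76  1110001101001→1 (1)
 77  1100011010011→1 (0)
 78  1000110100110→1 (0)
 79  0001101001100→0 (0)
 80  0011010011000→0 (1)
 81  0110100110001→0 (1)
 82  1101001100011→1 (0)
 83  1010011000110→1 (0)
 84  0100110001100→0 (0)
 85  1001100011000→1 (0)
 86  0011000110000→0 (0)
 87  0110001100000→0 (0)
 88  1100011000000→1 (1)
 89  1000110000001→1 (0)
 90  0001100000010→0 (0)
 91  0011000000100→0 (1)
 92  0110000001001→0 (0)
 93  1100000010010→1 (1)

1110100010100001101100000000100000000000011100011100010110111100010000010110111000110100110001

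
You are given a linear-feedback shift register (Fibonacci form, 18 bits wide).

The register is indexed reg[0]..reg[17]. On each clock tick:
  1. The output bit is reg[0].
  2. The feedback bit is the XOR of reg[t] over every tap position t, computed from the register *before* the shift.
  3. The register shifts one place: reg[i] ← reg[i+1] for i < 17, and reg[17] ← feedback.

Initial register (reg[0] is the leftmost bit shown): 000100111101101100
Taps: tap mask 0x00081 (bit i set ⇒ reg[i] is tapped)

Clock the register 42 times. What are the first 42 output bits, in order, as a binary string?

000100111101101100111111100100010011110111

step | reg (before) | out | fb
   0 | 000100111101101100 | 0 | 1
   1 | 001001111011011001 | 0 | 1
   2 | 010011110110110011 | 0 | 1
   3 | 100111101101100111 | 1 | 1
   4 | 001111011011001111 | 0 | 1
   5 | 011110110110011111 | 0 | 1
   6 | 111101101100111111 | 1 | 1
   7 | 111011011001111111 | 1 | 0
   8 | 110110110011111110 | 1 | 0
   9 | 101101100111111100 | 1 | 1
  10 | 011011001111111001 | 0 | 0
  11 | 110110011111110010 | 1 | 0
  12 | 101100111111100100 | 1 | 0
  13 | 011001111111001000 | 0 | 1
  14 | 110011111110010001 | 1 | 0
  15 | 100111111100100010 | 1 | 0
  16 | 001111111001000100 | 0 | 1
  17 | 011111110010001001 | 0 | 1
  18 | 111111100100010011 | 1 | 1
  19 | 111111001000100111 | 1 | 1
  20 | 111110010001001111 | 1 | 0
  21 | 111100100010011110 | 1 | 1
  22 | 111001000100111101 | 1 | 1
  23 | 110010001001111011 | 1 | 1
  24 | 100100010011110111 | 1 | 0
  25 | 001000100111101110 | 0 | 0
  26 | 010001001111011100 | 0 | 0
  27 | 100010011110111000 | 1 | 0
  28 | 000100111101110000 | 0 | 1
  29 | 001001111011100001 | 0 | 1
  30 | 010011110111000011 | 0 | 1
  31 | 100111101110000111 | 1 | 1
  32 | 001111011100001111 | 0 | 1
  33 | 011110111000011111 | 0 | 1
  34 | 111101110000111111 | 1 | 0
  35 | 111011100001111110 | 1 | 1
  36 | 110111000011111101 | 1 | 1
  37 | 101110000111111011 | 1 | 1
  38 | 011100001111110111 | 0 | 0
  39 | 111000011111101110 | 1 | 0
  40 | 110000111111011100 | 1 | 0
  41 | 100001111110111000 | 1 | 0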